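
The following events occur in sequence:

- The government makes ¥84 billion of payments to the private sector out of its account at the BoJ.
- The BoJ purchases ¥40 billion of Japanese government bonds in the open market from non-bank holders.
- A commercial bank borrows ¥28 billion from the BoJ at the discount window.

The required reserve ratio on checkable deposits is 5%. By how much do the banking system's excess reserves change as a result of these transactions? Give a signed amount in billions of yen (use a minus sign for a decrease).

+¥145.8 billion

Government spending ¥84 billion: reserves +¥84B, deposits +¥84B.
Asset purchase (from non-banks) ¥40 billion: reserves +¥40B, deposits +¥40B.
Discount-window loan ¥28 billion: reserves +¥28B, deposits 0.
Totals: Δreserves = +¥152B, Δdeposits = +¥124B.
Δrequired reserves = 5% × +¥124B = +¥6.2B.
Δexcess reserves = Δreserves − Δrequired = +¥152B − (+¥6.2B) = +¥145.8 billion.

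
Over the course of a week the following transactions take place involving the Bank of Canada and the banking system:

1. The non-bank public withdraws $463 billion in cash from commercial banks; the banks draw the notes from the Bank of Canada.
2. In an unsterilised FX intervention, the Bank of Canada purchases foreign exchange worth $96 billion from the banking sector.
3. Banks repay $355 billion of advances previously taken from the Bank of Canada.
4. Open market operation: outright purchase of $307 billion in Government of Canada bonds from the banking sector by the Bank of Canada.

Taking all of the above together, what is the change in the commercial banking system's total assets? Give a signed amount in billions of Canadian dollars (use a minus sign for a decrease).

Currency withdrawal $463 billion: bank balance sheets shrink → −$463B.
FX purchase $96 billion: just an asset swap on bank balance sheets → 0.
Discount-window repayment $355 billion: bank balance sheets shrink → −$355B.
OMO purchase (from banks) $307 billion: just an asset swap on bank balance sheets → 0.
Net: −463 + 0 − 355 + 0 = -$818 billion.

-$818 billion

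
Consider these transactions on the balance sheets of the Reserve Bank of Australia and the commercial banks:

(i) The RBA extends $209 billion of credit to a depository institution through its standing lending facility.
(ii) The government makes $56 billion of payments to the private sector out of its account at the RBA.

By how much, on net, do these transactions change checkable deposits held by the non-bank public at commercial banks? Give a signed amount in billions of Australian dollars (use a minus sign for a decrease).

RBA balance sheet:
  Assets:      Loans to banks +$209B
  Liabilities: Bank reserves +$265B, Government deposits −$56B
Commercial banking system:
  Assets:      Reserves at CB +$265B
  Liabilities: Checkable deposits +$56B, Borrowings from CB +$209B
So the change in checkable deposits held by the non-bank public at commercial banks is +$56 billion.

+$56 billion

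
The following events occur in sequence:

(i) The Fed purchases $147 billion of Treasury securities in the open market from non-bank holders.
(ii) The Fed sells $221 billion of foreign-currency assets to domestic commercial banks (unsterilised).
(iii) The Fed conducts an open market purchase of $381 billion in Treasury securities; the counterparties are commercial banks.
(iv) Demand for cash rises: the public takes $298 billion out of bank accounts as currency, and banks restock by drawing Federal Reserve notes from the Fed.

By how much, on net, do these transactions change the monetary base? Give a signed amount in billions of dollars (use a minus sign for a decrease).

Fed balance sheet:
  Assets:      Securities +$528B, Foreign assets −$221B
  Liabilities: Bank reserves +$9B, Currency in circulation +$298B
Monetary base = currency + reserves: +$298B + (+$9B) = +$307 billion.

+$307 billion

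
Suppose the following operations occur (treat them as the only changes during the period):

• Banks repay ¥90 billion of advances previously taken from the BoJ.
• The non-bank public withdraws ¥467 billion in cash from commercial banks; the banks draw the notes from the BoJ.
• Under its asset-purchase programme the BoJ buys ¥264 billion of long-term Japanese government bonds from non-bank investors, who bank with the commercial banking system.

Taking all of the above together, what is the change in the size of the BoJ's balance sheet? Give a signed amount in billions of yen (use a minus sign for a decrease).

BoJ balance sheet:
  Assets:      Securities +¥264B, Loans to banks −¥90B
  Liabilities: Bank reserves −¥293B, Currency in circulation +¥467B
Commercial banking system:
  Assets:      Reserves at CB −¥293B
  Liabilities: Checkable deposits −¥203B, Borrowings from CB −¥90B
Change in total BoJ assets = +¥174 billion.

+¥174 billion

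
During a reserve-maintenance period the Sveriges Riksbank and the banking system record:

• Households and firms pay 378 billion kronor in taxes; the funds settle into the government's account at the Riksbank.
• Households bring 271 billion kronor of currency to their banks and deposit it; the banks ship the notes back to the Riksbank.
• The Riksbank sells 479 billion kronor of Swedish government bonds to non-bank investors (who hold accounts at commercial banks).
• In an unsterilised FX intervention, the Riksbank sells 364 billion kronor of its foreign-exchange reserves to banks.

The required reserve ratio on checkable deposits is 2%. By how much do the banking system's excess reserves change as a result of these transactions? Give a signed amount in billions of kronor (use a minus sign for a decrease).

-938.28 billion

Government account inflow 378 billion kronor: reserves −378B, deposits −378B.
Currency deposit 271 billion kronor: reserves +271B, deposits +271B.
Asset sale (to non-banks) 479 billion kronor: reserves −479B, deposits −479B.
FX sale 364 billion kronor: reserves −364B, deposits 0.
Totals: Δreserves = −950B, Δdeposits = −586B.
Δrequired reserves = 2% × −586B = −11.72B.
Δexcess reserves = Δreserves − Δrequired = −950B − (−11.72B) = -938.28 billion.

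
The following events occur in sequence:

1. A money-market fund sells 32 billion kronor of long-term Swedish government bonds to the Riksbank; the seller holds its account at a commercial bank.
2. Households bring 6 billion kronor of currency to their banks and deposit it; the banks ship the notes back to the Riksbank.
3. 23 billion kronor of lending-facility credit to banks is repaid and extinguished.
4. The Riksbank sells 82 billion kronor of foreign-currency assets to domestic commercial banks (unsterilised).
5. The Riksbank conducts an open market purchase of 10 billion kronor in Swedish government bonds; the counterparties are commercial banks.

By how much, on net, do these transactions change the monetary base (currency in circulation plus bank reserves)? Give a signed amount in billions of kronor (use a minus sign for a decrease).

Asset purchase (from non-banks) 32 billion kronor: Riksbank balance sheet expands → +32B.
Currency deposit 6 billion kronor: just a shift between currency and reserves — both are base money → 0.
Discount-window repayment 23 billion kronor: Riksbank balance sheet contracts → −23B.
FX sale 82 billion kronor: Riksbank balance sheet contracts → −82B.
OMO purchase (from banks) 10 billion kronor: Riksbank balance sheet expands → +10B.
Net: 32 + 0 − 23 − 82 + 10 = -63 billion.

-63 billion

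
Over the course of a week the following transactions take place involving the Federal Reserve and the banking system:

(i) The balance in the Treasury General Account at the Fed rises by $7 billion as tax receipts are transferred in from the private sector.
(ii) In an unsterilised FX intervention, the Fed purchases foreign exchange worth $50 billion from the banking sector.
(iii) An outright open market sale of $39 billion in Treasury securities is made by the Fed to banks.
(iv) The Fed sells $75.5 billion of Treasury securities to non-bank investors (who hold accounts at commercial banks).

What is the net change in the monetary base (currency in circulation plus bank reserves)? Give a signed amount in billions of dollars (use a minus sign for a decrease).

-$71.5 billion

Government account inflow $7 billion: reserves shift to a non-base liability → −$7B.
FX purchase $50 billion: Fed balance sheet expands → +$50B.
OMO sale (to banks) $39 billion: Fed balance sheet contracts → −$39B.
Asset sale (to non-banks) $75.5 billion: Fed balance sheet contracts → −$75.5B.
Net: −7 + 50 − 39 − 75.5 = -$71.5 billion.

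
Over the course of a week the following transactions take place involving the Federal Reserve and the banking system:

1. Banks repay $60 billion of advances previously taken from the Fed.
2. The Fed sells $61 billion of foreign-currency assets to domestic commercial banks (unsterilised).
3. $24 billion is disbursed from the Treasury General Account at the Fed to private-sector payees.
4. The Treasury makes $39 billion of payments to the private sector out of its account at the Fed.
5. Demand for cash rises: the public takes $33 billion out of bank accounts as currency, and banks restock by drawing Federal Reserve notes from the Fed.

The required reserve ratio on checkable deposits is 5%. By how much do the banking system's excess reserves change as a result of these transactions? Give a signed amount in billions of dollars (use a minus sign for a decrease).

Discount-window repayment $60 billion: reserves −$60B, deposits 0.
FX sale $61 billion: reserves −$61B, deposits 0.
Government spending $24 billion: reserves +$24B, deposits +$24B.
Government spending $39 billion: reserves +$39B, deposits +$39B.
Currency withdrawal $33 billion: reserves −$33B, deposits −$33B.
Totals: Δreserves = −$91B, Δdeposits = +$30B.
Δrequired reserves = 5% × +$30B = +$1.5B.
Δexcess reserves = Δreserves − Δrequired = −$91B − (+$1.5B) = -$92.5 billion.

-$92.5 billion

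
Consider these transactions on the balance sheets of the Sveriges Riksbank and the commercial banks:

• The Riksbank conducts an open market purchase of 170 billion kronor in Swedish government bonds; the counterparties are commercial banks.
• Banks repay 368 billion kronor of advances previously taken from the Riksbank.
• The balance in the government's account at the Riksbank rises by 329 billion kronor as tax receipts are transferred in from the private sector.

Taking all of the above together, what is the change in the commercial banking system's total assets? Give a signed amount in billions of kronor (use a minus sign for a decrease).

Riksbank balance sheet:
  Assets:      Securities +170B, Loans to banks −368B
  Liabilities: Bank reserves −527B, Government deposits +329B
Commercial banking system:
  Assets:      Reserves at CB −527B, Securities −170B
  Liabilities: Checkable deposits −329B, Borrowings from CB −368B
Change in total bank assets = -697 billion.

-697 billion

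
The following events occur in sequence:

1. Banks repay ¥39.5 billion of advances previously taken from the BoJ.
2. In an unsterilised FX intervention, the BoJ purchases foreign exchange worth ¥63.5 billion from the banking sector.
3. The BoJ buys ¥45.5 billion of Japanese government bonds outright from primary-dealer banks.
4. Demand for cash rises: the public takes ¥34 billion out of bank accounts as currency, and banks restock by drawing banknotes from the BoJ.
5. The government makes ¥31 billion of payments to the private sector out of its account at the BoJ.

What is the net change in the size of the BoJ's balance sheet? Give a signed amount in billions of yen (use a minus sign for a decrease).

+¥69.5 billion

BoJ balance sheet:
  Assets:      Securities +¥45.5B, Loans to banks −¥39.5B, Foreign assets +¥63.5B
  Liabilities: Bank reserves +¥66.5B, Currency in circulation +¥34B, Government deposits −¥31B
Commercial banking system:
  Assets:      Reserves at CB +¥66.5B, Securities −¥45.5B, Foreign assets −¥63.5B
  Liabilities: Checkable deposits −¥3B, Borrowings from CB −¥39.5B
Change in total BoJ assets = +¥69.5 billion.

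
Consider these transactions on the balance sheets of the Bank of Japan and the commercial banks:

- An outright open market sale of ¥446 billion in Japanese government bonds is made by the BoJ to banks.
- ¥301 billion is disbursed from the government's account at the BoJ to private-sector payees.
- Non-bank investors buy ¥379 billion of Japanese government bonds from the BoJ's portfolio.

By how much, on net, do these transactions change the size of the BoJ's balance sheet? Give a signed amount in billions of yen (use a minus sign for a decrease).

BoJ balance sheet:
  Assets:      Securities −¥825B
  Liabilities: Bank reserves −¥524B, Government deposits −¥301B
Commercial banking system:
  Assets:      Reserves at CB −¥524B, Securities +¥446B
  Liabilities: Checkable deposits −¥78B
Change in total BoJ assets = -¥825 billion.

-¥825 billion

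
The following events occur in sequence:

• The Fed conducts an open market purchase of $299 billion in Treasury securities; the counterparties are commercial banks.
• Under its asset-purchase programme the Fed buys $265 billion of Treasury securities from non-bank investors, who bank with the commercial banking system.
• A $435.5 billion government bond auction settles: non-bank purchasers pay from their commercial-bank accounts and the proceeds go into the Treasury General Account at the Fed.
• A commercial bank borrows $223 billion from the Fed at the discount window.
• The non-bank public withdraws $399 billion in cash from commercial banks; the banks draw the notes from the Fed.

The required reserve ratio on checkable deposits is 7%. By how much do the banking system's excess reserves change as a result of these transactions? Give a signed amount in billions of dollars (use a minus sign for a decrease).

-$7.635 billion

OMO purchase (from banks) $299 billion: reserves +$299B, deposits 0.
Asset purchase (from non-banks) $265 billion: reserves +$265B, deposits +$265B.
Government account inflow $435.5 billion: reserves −$435.5B, deposits −$435.5B.
Discount-window loan $223 billion: reserves +$223B, deposits 0.
Currency withdrawal $399 billion: reserves −$399B, deposits −$399B.
Totals: Δreserves = −$47.5B, Δdeposits = −$569.5B.
Δrequired reserves = 7% × −$569.5B = −$39.865B.
Δexcess reserves = Δreserves − Δrequired = −$47.5B − (−$39.865B) = -$7.635 billion.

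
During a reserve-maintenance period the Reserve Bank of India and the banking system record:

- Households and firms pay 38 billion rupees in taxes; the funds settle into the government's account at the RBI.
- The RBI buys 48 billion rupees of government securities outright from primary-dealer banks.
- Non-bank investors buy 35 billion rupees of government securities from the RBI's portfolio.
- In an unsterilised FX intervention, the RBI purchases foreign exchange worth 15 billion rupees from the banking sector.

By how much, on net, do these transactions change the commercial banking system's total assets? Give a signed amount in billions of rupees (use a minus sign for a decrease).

-73 billion

Government account inflow 38 billion rupees: bank balance sheets shrink → −38B.
OMO purchase (from banks) 48 billion rupees: just an asset swap on bank balance sheets → 0.
Asset sale (to non-banks) 35 billion rupees: bank balance sheets shrink → −35B.
FX purchase 15 billion rupees: just an asset swap on bank balance sheets → 0.
Net: −38 + 0 − 35 + 0 = -73 billion.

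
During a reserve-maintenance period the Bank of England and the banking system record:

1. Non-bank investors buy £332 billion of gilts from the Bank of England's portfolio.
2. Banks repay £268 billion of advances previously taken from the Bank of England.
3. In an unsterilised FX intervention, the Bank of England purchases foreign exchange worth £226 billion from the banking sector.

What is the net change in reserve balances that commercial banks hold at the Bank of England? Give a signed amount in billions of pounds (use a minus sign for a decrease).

-£374 billion

Bank of England balance sheet:
  Assets:      Securities −£332B, Loans to banks −£268B, Foreign assets +£226B
  Liabilities: Bank reserves −£374B
Commercial banking system:
  Assets:      Reserves at CB −£374B, Foreign assets −£226B
  Liabilities: Checkable deposits −£332B, Borrowings from CB −£268B
So the change in reserve balances that commercial banks hold at the Bank of England is -£374 billion.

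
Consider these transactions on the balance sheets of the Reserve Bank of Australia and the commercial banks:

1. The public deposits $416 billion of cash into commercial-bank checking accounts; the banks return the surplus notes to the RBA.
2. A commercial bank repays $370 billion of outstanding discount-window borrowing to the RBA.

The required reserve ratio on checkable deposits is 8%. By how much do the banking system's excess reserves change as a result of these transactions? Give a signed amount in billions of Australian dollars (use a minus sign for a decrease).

+$12.72 billion

Currency deposit $416 billion: reserves +$416B, deposits +$416B.
Discount-window repayment $370 billion: reserves −$370B, deposits 0.
Totals: Δreserves = +$46B, Δdeposits = +$416B.
Δrequired reserves = 8% × +$416B = +$33.28B.
Δexcess reserves = Δreserves − Δrequired = +$46B − (+$33.28B) = +$12.72 billion.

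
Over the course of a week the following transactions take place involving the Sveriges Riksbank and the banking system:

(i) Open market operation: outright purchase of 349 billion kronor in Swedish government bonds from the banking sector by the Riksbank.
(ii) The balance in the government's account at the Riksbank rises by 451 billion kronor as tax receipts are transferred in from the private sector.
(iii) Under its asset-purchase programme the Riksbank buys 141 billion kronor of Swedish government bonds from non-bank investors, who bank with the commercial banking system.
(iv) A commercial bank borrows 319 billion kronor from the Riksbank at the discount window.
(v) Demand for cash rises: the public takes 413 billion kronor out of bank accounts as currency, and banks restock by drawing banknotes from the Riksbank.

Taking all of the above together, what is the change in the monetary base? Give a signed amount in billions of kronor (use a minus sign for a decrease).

Riksbank balance sheet:
  Assets:      Securities +490B, Loans to banks +319B
  Liabilities: Bank reserves −55B, Currency in circulation +413B, Government deposits +451B
Commercial banking system:
  Assets:      Reserves at CB −55B, Securities −349B
  Liabilities: Checkable deposits −723B, Borrowings from CB +319B
Monetary base = currency + reserves: +413B + (−55B) = +358 billion.

+358 billion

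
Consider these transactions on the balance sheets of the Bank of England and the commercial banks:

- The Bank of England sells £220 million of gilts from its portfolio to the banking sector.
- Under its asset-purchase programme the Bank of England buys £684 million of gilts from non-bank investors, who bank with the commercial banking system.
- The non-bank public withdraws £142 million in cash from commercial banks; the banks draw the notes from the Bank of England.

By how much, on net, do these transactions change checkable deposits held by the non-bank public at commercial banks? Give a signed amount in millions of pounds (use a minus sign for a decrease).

OMO sale (to banks) £220 million: the counterparty is a bank, so public deposits are unchanged → 0.
Asset purchase (from non-banks) £684 million: non-bank counterparties' bank balances rise → +£684M.
Currency withdrawal £142 million: non-bank counterparties' bank balances fall → −£142M.
Net: 0 + 684 − 142 = +£542 million.

+£542 million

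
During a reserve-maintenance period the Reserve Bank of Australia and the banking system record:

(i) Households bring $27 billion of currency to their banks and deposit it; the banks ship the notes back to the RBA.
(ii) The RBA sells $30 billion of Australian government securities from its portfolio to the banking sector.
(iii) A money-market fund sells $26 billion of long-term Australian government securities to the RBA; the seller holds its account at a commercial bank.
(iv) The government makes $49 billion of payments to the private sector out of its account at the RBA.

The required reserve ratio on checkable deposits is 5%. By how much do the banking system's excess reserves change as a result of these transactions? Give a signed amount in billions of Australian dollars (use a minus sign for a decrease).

Currency deposit $27 billion: reserves +$27B, deposits +$27B.
OMO sale (to banks) $30 billion: reserves −$30B, deposits 0.
Asset purchase (from non-banks) $26 billion: reserves +$26B, deposits +$26B.
Government spending $49 billion: reserves +$49B, deposits +$49B.
Totals: Δreserves = +$72B, Δdeposits = +$102B.
Δrequired reserves = 5% × +$102B = +$5.1B.
Δexcess reserves = Δreserves − Δrequired = +$72B − (+$5.1B) = +$66.9 billion.

+$66.9 billion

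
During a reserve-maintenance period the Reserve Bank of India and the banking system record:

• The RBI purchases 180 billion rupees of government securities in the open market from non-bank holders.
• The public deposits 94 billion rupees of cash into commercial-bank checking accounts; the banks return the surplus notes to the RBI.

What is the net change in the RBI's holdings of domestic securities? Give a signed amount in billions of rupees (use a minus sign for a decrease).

RBI balance sheet:
  Assets:      Securities +180B
  Liabilities: Bank reserves +274B, Currency in circulation −94B
So the change in the RBI's holdings of domestic securities is +180 billion.

+180 billion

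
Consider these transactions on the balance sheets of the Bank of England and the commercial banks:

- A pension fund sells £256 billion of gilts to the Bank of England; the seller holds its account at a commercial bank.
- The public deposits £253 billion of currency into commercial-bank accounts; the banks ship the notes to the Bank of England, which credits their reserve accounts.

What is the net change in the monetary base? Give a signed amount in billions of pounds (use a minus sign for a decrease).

Bank of England balance sheet:
  Assets:      Securities +£256B
  Liabilities: Bank reserves +£509B, Currency in circulation −£253B
Monetary base = currency + reserves: −£253B + (+£509B) = +£256 billion.

+£256 billion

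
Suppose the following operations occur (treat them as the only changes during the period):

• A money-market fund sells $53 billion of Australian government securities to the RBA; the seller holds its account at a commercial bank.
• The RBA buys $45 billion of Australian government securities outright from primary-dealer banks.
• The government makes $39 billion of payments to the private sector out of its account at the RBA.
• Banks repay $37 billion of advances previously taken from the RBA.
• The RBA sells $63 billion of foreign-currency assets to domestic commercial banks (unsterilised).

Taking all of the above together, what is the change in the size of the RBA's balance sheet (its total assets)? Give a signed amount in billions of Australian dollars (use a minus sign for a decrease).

-$2 billion

RBA balance sheet:
  Assets:      Securities +$98B, Loans to banks −$37B, Foreign assets −$63B
  Liabilities: Bank reserves +$37B, Government deposits −$39B
Change in total RBA assets = -$2 billion.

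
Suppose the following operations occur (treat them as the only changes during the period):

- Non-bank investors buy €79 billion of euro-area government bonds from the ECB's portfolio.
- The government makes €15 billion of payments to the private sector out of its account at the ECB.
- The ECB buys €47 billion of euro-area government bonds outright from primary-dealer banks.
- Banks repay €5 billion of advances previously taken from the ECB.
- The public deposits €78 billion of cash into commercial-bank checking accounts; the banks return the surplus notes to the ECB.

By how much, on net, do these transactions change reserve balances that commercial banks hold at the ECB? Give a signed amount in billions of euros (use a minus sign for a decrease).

ECB balance sheet:
  Assets:      Securities −€32B, Loans to banks −€5B
  Liabilities: Bank reserves +€56B, Currency in circulation −€78B, Government deposits −€15B
So the change in reserve balances that commercial banks hold at the ECB is +€56 billion.

+€56 billion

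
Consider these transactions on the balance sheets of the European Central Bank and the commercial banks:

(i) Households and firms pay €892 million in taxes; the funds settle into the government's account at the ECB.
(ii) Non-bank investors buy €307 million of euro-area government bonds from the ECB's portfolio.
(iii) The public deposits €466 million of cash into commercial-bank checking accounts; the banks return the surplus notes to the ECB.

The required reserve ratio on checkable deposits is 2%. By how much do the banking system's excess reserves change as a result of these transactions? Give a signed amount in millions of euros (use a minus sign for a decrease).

-€718.34 million

Government account inflow €892 million: reserves −€892M, deposits −€892M.
Asset sale (to non-banks) €307 million: reserves −€307M, deposits −€307M.
Currency deposit €466 million: reserves +€466M, deposits +€466M.
Totals: Δreserves = −€733M, Δdeposits = −€733M.
Δrequired reserves = 2% × −€733M = −€14.66M.
Δexcess reserves = Δreserves − Δrequired = −€733M − (−€14.66M) = -€718.34 million.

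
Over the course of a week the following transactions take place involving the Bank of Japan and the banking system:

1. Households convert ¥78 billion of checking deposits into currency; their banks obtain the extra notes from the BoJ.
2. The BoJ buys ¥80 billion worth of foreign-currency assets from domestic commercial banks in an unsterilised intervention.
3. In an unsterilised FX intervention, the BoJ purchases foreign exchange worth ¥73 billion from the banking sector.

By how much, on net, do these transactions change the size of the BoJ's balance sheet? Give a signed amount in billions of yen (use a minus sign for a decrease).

+¥153 billion

BoJ balance sheet:
  Assets:      Foreign assets +¥153B
  Liabilities: Bank reserves +¥75B, Currency in circulation +¥78B
Commercial banking system:
  Assets:      Reserves at CB +¥75B, Foreign assets −¥153B
  Liabilities: Checkable deposits −¥78B
Change in total BoJ assets = +¥153 billion.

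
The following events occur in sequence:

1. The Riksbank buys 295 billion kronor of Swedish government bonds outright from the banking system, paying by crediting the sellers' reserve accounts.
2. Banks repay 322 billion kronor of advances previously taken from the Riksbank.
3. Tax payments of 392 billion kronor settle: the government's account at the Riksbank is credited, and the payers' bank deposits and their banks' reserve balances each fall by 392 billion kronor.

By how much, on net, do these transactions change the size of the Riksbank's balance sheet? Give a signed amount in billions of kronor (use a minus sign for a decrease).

-27 billion

OMO purchase (from banks) 295 billion kronor: a Riksbank asset is acquired → +295B.
Discount-window repayment 322 billion kronor: a Riksbank asset is shed → −322B.
Government account inflow 392 billion kronor: only the composition of liabilities changes → 0.
Net: 295 − 322 + 0 = -27 billion.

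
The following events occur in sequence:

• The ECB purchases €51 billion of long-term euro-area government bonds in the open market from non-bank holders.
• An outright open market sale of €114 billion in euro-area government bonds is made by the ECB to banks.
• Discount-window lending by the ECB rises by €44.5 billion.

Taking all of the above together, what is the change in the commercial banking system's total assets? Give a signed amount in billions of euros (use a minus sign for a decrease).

Asset purchase (from non-banks) €51 billion: bank balance sheets expand → +€51B.
OMO sale (to banks) €114 billion: just an asset swap on bank balance sheets → 0.
Discount-window loan €44.5 billion: bank balance sheets expand → +€44.5B.
Net: 51 + 0 + 44.5 = +€95.5 billion.

+€95.5 billion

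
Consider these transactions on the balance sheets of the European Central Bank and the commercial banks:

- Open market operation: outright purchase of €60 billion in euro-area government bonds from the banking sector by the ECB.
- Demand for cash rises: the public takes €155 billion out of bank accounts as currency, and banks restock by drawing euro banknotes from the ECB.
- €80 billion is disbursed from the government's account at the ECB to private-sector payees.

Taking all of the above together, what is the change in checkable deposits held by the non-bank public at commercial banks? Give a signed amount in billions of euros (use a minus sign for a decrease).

-€75 billion

OMO purchase (from banks) €60 billion: the counterparty is a bank, so public deposits are unchanged → 0.
Currency withdrawal €155 billion: non-bank counterparties' bank balances fall → −€155B.
Government spending €80 billion: non-bank counterparties' bank balances rise → +€80B.
Net: 0 − 155 + 80 = -€75 billion.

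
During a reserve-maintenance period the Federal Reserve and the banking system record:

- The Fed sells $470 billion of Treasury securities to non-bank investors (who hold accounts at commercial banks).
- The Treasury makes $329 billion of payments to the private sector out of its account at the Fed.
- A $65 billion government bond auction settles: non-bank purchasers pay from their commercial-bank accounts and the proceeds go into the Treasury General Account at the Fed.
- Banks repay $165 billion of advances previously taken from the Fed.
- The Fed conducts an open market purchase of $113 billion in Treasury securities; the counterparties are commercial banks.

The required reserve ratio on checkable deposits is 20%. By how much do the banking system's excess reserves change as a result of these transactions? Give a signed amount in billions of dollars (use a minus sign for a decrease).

Asset sale (to non-banks) $470 billion: reserves −$470B, deposits −$470B.
Government spending $329 billion: reserves +$329B, deposits +$329B.
Government account inflow $65 billion: reserves −$65B, deposits −$65B.
Discount-window repayment $165 billion: reserves −$165B, deposits 0.
OMO purchase (from banks) $113 billion: reserves +$113B, deposits 0.
Totals: Δreserves = −$258B, Δdeposits = −$206B.
Δrequired reserves = 20% × −$206B = −$41.2B.
Δexcess reserves = Δreserves − Δrequired = −$258B − (−$41.2B) = -$216.8 billion.

-$216.8 billion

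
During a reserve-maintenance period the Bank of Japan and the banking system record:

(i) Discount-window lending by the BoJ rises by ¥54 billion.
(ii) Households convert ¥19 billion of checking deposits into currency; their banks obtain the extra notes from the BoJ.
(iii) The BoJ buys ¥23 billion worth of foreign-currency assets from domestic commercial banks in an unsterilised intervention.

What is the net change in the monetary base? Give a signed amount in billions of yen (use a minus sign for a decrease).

+¥77 billion

Discount-window loan ¥54 billion: BoJ balance sheet expands → +¥54B.
Currency withdrawal ¥19 billion: just a shift between currency and reserves — both are base money → 0.
FX purchase ¥23 billion: BoJ balance sheet expands → +¥23B.
Net: 54 + 0 + 23 = +¥77 billion.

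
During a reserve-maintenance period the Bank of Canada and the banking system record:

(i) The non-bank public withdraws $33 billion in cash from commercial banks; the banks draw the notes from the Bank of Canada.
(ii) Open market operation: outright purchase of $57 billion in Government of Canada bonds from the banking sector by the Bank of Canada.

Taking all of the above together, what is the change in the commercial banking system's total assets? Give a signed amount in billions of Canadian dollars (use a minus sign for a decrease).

-$33 billion

Bank of Canada balance sheet:
  Assets:      Securities +$57B
  Liabilities: Bank reserves +$24B, Currency in circulation +$33B
Commercial banking system:
  Assets:      Reserves at CB +$24B, Securities −$57B
  Liabilities: Checkable deposits −$33B
Change in total bank assets = -$33 billion.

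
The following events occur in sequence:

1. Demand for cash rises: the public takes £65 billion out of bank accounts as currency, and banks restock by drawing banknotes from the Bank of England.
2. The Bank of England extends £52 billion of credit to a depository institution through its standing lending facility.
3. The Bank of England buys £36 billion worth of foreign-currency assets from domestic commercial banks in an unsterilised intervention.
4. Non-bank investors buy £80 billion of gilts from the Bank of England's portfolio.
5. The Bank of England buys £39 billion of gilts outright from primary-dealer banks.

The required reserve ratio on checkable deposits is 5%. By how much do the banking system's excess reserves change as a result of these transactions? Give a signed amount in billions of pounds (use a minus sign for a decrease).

-£10.75 billion

Currency withdrawal £65 billion: reserves −£65B, deposits −£65B.
Discount-window loan £52 billion: reserves +£52B, deposits 0.
FX purchase £36 billion: reserves +£36B, deposits 0.
Asset sale (to non-banks) £80 billion: reserves −£80B, deposits −£80B.
OMO purchase (from banks) £39 billion: reserves +£39B, deposits 0.
Totals: Δreserves = −£18B, Δdeposits = −£145B.
Δrequired reserves = 5% × −£145B = −£7.25B.
Δexcess reserves = Δreserves − Δrequired = −£18B − (−£7.25B) = -£10.75 billion.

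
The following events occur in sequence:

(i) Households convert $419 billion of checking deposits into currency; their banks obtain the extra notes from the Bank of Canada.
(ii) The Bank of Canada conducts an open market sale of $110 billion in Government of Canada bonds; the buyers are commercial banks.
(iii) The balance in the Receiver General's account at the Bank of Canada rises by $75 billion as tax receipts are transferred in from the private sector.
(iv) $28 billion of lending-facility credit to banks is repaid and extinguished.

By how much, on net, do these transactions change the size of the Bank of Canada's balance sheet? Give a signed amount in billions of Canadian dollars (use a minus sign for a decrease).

-$138 billion

Bank of Canada balance sheet:
  Assets:      Securities −$110B, Loans to banks −$28B
  Liabilities: Bank reserves −$632B, Currency in circulation +$419B, Government deposits +$75B
Commercial banking system:
  Assets:      Reserves at CB −$632B, Securities +$110B
  Liabilities: Checkable deposits −$494B, Borrowings from CB −$28B
Change in total Bank of Canada assets = -$138 billion.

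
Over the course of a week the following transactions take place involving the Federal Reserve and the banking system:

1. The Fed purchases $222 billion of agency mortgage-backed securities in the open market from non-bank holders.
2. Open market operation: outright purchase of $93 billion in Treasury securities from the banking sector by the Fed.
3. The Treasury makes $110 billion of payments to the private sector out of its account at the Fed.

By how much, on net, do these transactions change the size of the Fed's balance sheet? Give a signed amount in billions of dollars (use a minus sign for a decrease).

Asset purchase (from non-banks) $222 billion: a Fed asset is acquired → +$222B.
OMO purchase (from banks) $93 billion: a Fed asset is acquired → +$93B.
Government spending $110 billion: only the composition of liabilities changes → 0.
Net: 222 + 93 + 0 = +$315 billion.

+$315 billion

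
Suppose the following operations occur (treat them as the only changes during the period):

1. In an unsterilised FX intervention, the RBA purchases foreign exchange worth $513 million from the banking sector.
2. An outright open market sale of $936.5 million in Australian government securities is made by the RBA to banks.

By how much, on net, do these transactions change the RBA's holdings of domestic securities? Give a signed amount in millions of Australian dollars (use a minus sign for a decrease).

FX purchase $513 million: the RBA's securities portfolio is untouched → 0.
OMO sale (to banks) $936.5 million: securities removed from the RBA's portfolio → −$936.5M.
Net: 0 − 936.5 = -$936.5 million.

-$936.5 million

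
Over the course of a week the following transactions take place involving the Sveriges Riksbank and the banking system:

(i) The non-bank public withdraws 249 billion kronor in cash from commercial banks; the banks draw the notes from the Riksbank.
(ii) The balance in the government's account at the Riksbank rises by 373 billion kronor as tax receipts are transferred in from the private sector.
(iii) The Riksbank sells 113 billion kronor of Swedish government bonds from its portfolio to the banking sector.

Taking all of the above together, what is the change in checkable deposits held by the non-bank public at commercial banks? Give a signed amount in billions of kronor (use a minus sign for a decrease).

-622 billion

Currency withdrawal 249 billion kronor: non-bank counterparties' bank balances fall → −249B.
Government account inflow 373 billion kronor: non-bank counterparties' bank balances fall → −373B.
OMO sale (to banks) 113 billion kronor: the counterparty is a bank, so public deposits are unchanged → 0.
Net: −249 − 373 + 0 = -622 billion.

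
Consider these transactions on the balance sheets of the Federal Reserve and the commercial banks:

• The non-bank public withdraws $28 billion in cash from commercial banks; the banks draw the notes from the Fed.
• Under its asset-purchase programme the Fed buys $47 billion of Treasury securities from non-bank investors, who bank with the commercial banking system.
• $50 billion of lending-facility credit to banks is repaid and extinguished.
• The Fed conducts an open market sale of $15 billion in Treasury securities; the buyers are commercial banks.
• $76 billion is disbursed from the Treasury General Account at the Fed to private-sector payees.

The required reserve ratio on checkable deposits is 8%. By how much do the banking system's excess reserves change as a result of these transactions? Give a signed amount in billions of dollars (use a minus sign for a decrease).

Currency withdrawal $28 billion: reserves −$28B, deposits −$28B.
Asset purchase (from non-banks) $47 billion: reserves +$47B, deposits +$47B.
Discount-window repayment $50 billion: reserves −$50B, deposits 0.
OMO sale (to banks) $15 billion: reserves −$15B, deposits 0.
Government spending $76 billion: reserves +$76B, deposits +$76B.
Totals: Δreserves = +$30B, Δdeposits = +$95B.
Δrequired reserves = 8% × +$95B = +$7.6B.
Δexcess reserves = Δreserves − Δrequired = +$30B − (+$7.6B) = +$22.4 billion.

+$22.4 billion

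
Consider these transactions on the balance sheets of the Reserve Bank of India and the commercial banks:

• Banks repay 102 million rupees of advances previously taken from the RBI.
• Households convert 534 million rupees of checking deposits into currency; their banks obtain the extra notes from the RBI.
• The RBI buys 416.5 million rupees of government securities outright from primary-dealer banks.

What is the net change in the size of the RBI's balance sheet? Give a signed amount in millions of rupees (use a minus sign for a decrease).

Discount-window repayment 102 million rupees: an RBI asset is shed → −102M.
Currency withdrawal 534 million rupees: only the composition of liabilities changes → 0.
OMO purchase (from banks) 416.5 million rupees: an RBI asset is acquired → +416.5M.
Net: −102 + 0 + 416.5 = +314.5 million.

+314.5 million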